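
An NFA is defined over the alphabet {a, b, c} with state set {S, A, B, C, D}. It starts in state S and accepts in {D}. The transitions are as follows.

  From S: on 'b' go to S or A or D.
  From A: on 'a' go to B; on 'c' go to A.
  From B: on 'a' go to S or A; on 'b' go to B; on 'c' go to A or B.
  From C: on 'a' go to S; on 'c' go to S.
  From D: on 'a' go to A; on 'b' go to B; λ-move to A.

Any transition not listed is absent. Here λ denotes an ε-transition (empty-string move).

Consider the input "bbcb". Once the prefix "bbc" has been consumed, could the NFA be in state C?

Start in {S}.
Read 'b': S→{S, A, D}; now {S, A, D}.
Read 'b': S→{S, A, D}, A→∅, D→{B}; now {S, A, B, D}.
Read 'c': S→∅, A→{A}, B→{A, B}, D→∅; now {A, B}.
State C is not in {A, B}.

No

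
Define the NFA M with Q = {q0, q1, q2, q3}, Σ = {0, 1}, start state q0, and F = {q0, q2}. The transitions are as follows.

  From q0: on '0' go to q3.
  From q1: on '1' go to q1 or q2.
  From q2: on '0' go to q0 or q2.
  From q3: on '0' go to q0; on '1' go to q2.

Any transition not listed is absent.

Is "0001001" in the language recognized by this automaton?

Start in {q0}.
Read '0': q0→{q3}; now {q3}.
Read '0': q3→{q0}; now {q0}.
Read '0': q0→{q3}; now {q3}.
Read '1': q3→{q2}; now {q2}.
Read '0': q2→{q0, q2}; now {q0, q2}.
Read '0': q0→{q3}, q2→{q0, q2}; now {q0, q2, q3}.
Read '1': q0→∅, q2→∅, q3→{q2}; now {q2}.
The final set {q2} contains the accepting state q2.

Yes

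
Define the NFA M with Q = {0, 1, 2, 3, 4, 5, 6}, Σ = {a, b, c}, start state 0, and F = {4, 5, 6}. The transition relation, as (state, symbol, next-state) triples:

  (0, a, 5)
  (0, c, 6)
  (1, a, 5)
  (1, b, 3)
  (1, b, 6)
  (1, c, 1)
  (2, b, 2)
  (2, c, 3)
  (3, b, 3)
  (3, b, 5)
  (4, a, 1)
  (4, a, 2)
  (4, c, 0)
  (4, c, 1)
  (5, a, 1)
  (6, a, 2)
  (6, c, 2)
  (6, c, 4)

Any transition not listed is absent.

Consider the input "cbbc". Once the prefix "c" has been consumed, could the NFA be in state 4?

No

Start in {0}.
Read 'c': 0→{6}; now {6}.
State 4 is not in {6}.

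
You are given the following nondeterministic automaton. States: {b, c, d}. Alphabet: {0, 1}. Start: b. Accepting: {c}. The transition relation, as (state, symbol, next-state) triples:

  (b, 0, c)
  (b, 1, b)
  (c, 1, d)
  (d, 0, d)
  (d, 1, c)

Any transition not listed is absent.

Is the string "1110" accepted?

Yes

Start in {b}.
Read '1': b→{b}; now {b}.
Read '1': b→{b}; now {b}.
Read '1': b→{b}; now {b}.
Read '0': b→{c}; now {c}.
The final set {c} contains the accepting state c.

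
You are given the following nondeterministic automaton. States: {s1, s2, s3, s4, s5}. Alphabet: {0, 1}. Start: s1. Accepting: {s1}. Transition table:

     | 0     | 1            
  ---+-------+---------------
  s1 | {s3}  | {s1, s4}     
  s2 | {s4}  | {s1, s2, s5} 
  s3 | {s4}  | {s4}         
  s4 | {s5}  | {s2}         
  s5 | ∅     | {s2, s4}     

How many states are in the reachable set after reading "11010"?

2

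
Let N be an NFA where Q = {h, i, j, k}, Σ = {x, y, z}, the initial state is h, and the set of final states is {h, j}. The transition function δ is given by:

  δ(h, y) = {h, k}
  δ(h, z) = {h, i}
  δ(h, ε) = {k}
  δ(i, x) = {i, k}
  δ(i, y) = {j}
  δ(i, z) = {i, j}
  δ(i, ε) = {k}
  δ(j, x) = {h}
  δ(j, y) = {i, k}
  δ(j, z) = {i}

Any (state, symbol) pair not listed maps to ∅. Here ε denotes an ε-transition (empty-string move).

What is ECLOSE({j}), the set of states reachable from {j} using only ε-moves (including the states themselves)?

Begin with {j}.
No ε-moves leave this set, so the closure equals the set itself.

{j}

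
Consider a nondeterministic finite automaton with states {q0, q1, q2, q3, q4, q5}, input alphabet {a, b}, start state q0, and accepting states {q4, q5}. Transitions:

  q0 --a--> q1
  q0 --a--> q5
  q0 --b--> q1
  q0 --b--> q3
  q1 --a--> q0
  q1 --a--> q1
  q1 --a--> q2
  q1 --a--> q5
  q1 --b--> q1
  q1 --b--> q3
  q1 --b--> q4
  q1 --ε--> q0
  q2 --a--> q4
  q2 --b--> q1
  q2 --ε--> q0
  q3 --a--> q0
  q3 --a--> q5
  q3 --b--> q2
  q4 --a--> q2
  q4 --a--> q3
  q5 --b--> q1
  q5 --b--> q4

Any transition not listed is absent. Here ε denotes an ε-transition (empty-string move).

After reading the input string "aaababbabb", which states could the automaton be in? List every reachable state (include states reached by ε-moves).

Start in {q0}.
Read 'a': {q0} → {q0, q1, q5}.
Read 'a': {q0, q1, q5} → {q0, q1, q2, q5}.
Read 'a': {q0, q1, q2, q5} → {q0, q1, q2, q4, q5}.
Read 'b': {q0, q1, q2, q4, q5} → {q0, q1, q3, q4}.
Read 'a': {q0, q1, q3, q4} → {q0, q1, q2, q3, q5}.
Read 'b': {q0, q1, q2, q3, q5} → {q0, q1, q2, q3, q4}.
Read 'b': {q0, q1, q2, q3, q4} → {q0, q1, q2, q3, q4}.
Read 'a': {q0, q1, q2, q3, q4} → {q0, q1, q2, q3, q4, q5}.
Read 'b': {q0, q1, q2, q3, q4, q5} → {q0, q1, q2, q3, q4}.
Read 'b': {q0, q1, q2, q3, q4} → {q0, q1, q2, q3, q4}.

{q0, q1, q2, q3, q4}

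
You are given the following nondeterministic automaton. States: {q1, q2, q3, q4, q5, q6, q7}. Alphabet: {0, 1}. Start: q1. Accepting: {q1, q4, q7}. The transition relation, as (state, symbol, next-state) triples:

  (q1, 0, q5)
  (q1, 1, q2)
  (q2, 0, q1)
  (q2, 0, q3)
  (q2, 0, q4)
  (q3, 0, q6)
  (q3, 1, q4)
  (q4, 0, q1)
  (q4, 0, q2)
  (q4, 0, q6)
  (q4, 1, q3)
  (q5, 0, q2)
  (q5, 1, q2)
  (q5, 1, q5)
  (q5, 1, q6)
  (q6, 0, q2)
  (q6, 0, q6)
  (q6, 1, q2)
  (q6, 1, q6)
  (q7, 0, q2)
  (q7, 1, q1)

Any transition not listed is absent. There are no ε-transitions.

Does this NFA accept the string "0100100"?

Yes

Start in {q1}.
Read '0': q1→{q5}; now {q5}.
Read '1': q5→{q2, q5, q6}; now {q2, q5, q6}.
Read '0': q2→{q1, q3, q4}, q5→{q2}, q6→{q2, q6}; now {q1, q2, q3, q4, q6}.
Read '0': q1→{q5}, q2→{q1, q3, q4}, q3→{q6}, q4→{q1, q2, q6}, q6→{q2, q6}; now {q1, q2, q3, q4, q5, q6}.
Read '1': q1→{q2}, q2→∅, q3→{q4}, q4→{q3}, q5→{q2, q5, q6}, q6→{q2, q6}; now {q2, q3, q4, q5, q6}.
Read '0': q2→{q1, q3, q4}, q3→{q6}, q4→{q1, q2, q6}, q5→{q2}, q6→{q2, q6}; now {q1, q2, q3, q4, q6}.
Read '0': q1→{q5}, q2→{q1, q3, q4}, q3→{q6}, q4→{q1, q2, q6}, q6→{q2, q6}; now {q1, q2, q3, q4, q5, q6}.
The final set {q1, q2, q3, q4, q5, q6} contains the accepting states q1, q4.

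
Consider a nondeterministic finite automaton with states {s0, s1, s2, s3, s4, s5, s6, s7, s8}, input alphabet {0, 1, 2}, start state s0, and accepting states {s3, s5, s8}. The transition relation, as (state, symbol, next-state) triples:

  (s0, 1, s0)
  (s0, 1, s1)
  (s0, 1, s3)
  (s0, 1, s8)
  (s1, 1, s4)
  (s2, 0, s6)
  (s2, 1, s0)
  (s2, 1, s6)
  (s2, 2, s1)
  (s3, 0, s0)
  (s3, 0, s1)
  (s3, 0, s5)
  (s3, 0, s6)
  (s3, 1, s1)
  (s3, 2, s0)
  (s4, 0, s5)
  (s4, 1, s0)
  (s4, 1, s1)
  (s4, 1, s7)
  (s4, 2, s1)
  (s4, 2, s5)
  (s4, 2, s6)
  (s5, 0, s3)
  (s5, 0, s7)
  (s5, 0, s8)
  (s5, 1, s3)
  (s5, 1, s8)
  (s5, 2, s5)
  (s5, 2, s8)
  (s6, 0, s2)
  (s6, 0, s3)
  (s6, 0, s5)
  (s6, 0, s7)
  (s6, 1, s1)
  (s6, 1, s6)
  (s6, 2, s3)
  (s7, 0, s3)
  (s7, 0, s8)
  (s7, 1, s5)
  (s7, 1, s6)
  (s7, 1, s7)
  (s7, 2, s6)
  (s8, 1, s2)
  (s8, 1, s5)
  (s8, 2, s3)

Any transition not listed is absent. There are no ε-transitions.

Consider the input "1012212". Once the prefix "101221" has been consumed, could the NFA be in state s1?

Start in {s0}.
Read '1': s0→{s0, s1, s3, s8}; now {s0, s1, s3, s8}.
Read '0': s0→∅, s1→∅, s3→{s0, s1, s5, s6}, s8→∅; now {s0, s1, s5, s6}.
Read '1': s0→{s0, s1, s3, s8}, s1→{s4}, s5→{s3, s8}, s6→{s1, s6}; now {s0, s1, s3, s4, s6, s8}.
Read '2': s0→∅, s1→∅, s3→{s0}, s4→{s1, s5, s6}, s6→{s3}, s8→{s3}; now {s0, s1, s3, s5, s6}.
Read '2': s0→∅, s1→∅, s3→{s0}, s5→{s5, s8}, s6→{s3}; now {s0, s3, s5, s8}.
Read '1': s0→{s0, s1, s3, s8}, s3→{s1}, s5→{s3, s8}, s8→{s2, s5}; now {s0, s1, s2, s3, s5, s8}.
State s1 is in {s0, s1, s2, s3, s5, s8}.

Yes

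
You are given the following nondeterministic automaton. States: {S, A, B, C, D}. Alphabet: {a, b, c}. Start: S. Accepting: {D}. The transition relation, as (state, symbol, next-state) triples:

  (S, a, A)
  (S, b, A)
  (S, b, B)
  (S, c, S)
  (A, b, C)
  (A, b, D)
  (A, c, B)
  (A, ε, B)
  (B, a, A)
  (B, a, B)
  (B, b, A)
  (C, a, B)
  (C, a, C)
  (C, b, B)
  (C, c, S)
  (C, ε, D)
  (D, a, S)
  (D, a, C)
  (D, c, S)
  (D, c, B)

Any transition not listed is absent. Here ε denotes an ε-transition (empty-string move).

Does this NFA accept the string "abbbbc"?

No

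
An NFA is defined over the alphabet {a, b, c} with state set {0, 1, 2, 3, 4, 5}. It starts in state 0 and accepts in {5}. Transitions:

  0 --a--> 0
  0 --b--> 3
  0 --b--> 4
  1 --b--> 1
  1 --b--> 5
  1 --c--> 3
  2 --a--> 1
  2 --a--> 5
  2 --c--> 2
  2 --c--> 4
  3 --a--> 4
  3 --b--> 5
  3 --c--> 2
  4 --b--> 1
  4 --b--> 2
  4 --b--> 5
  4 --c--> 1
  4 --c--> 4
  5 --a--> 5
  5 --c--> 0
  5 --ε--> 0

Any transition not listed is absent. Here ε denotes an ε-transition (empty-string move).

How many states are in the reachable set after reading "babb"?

5

Start in {0}.
Read 'b': 0→{3, 4}; now {3, 4}.
Read 'a': 3→{4}, 4→∅; now {4}.
Read 'b': 4→{1, 2, 5}; union {1, 2, 5}; ε-closure = {0, 1, 2, 5}.
Read 'b': 0→{3, 4}, 1→{1, 5}, 2→∅, 5→∅; union {1, 3, 4, 5}; ε-closure = {0, 1, 3, 4, 5}.
That set has 5 states.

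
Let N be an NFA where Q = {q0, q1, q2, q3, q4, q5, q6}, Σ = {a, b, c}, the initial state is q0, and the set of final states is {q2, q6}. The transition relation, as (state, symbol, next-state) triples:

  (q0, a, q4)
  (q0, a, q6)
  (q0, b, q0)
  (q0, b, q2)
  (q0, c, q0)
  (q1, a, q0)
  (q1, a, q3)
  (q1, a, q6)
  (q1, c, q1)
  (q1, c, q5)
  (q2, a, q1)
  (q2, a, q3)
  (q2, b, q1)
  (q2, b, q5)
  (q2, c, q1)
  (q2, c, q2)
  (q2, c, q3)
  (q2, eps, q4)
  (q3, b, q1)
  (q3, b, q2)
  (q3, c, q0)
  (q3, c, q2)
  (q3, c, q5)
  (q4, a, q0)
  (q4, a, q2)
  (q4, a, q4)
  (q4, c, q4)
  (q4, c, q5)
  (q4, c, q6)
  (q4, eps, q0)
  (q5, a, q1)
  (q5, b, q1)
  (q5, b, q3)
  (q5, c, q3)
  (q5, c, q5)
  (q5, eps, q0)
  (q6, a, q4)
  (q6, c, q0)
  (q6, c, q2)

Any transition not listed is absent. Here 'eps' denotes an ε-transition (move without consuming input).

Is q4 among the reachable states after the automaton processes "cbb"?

Start in {q0}.
Read 'c': {q0} → {q0}.
Read 'b': {q0} → {q0, q2, q4}.
Read 'b': {q0, q2, q4} → {q0, q1, q2, q4, q5}.
State q4 is in {q0, q1, q2, q4, q5}.

Yes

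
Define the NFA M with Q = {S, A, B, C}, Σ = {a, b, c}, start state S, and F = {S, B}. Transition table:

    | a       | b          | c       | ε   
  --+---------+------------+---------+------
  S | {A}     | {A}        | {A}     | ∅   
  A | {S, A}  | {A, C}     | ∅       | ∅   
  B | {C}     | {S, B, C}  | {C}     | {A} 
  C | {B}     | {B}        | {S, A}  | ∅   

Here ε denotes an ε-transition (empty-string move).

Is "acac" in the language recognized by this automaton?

No

Start in {S}.
Read 'a': S→{A}; now {A}.
Read 'c': A→∅; now ∅.
The set is empty and remains empty for the remaining 2 symbols.
The final set ∅ contains no accepting state.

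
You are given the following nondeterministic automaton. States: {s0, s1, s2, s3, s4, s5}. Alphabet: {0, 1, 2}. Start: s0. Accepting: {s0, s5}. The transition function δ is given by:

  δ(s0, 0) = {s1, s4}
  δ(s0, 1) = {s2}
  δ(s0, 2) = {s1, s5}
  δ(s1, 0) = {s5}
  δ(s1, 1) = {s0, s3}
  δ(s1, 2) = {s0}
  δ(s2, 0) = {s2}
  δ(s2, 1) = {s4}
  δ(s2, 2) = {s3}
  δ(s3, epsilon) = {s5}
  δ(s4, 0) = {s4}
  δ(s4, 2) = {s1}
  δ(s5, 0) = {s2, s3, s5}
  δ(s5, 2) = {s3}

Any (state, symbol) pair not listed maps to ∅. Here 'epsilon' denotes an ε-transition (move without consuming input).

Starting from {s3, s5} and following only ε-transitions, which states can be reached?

{s3, s5}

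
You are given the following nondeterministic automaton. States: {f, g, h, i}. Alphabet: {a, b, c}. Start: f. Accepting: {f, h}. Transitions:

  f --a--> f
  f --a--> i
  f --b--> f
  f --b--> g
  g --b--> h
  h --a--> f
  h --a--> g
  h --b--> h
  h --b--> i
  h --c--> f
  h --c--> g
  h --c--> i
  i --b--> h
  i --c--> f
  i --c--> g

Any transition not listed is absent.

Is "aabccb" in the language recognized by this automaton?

Yes

Start in {f}.
Read 'a': {f} → {f, i}.
Read 'a': {f, i} → {f, i}.
Read 'b': {f, i} → {f, g, h}.
Read 'c': {f, g, h} → {f, g, i}.
Read 'c': {f, g, i} → {f, g}.
Read 'b': {f, g} → {f, g, h}.
The final set {f, g, h} contains the accepting states f, h.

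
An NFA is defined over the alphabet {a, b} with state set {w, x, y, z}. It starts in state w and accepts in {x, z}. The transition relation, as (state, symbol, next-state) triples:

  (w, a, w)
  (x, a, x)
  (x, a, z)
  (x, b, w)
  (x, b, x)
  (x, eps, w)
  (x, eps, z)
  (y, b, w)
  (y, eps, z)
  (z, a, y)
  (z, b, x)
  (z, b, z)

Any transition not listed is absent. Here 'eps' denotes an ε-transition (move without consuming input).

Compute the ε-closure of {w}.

Begin with {w}.
No ε-moves leave this set, so the closure equals the set itself.

{w}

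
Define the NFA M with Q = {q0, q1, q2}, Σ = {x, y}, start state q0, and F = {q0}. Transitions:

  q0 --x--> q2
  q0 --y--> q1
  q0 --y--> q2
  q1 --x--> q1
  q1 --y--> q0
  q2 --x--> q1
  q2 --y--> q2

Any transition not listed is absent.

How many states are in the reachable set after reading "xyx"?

Start in {q0}.
Read 'x': {q0} → {q2}.
Read 'y': {q2} → {q2}.
Read 'x': {q2} → {q1}.
That set has 1 state.

1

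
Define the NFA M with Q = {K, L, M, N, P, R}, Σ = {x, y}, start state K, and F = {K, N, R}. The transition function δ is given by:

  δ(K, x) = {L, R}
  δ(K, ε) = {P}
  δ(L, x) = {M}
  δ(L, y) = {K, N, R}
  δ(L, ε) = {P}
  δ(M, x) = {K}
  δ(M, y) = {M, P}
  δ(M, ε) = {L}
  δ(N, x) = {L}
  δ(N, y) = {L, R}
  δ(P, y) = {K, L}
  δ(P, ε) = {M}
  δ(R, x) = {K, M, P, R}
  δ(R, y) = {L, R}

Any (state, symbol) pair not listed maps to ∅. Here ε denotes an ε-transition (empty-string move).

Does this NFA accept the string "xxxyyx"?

Yes

Start: ε-closure({K}) = {K, L, M, P}.
Read 'x': {K, L, M, P} → {K, L, M, P, R}.
Read 'x': {K, L, M, P, R} → {K, L, M, P, R}.
Read 'x': {K, L, M, P, R} → {K, L, M, P, R}.
Read 'y': {K, L, M, P, R} → {K, L, M, N, P, R}.
Read 'y': {K, L, M, N, P, R} → {K, L, M, N, P, R}.
Read 'x': {K, L, M, N, P, R} → {K, L, M, P, R}.
The final set {K, L, M, P, R} contains the accepting states K, R.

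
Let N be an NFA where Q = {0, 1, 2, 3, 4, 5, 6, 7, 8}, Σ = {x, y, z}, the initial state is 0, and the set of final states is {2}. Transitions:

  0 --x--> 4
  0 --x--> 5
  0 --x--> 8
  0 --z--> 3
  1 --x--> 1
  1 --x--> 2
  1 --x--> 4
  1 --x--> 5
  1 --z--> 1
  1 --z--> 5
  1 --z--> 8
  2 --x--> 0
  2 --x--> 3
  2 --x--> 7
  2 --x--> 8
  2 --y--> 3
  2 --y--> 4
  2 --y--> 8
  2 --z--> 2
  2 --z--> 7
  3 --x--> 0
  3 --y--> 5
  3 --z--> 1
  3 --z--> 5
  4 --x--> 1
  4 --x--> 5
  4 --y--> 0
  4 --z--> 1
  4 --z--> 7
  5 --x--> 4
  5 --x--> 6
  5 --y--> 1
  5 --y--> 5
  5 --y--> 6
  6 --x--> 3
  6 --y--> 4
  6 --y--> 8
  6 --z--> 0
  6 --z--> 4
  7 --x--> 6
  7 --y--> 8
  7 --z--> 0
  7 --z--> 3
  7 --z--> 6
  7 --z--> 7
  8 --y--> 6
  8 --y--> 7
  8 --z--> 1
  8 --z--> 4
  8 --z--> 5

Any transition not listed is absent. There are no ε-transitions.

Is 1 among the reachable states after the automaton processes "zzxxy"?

Yes

Start in {0}.
Read 'z': 0→{3}; now {3}.
Read 'z': 3→{1, 5}; now {1, 5}.
Read 'x': 1→{1, 2, 4, 5}, 5→{4, 6}; now {1, 2, 4, 5, 6}.
Read 'x': 1→{1, 2, 4, 5}, 2→{0, 3, 7, 8}, 4→{1, 5}, 5→{4, 6}, 6→{3}; now {0, 1, 2, 3, 4, 5, 6, 7, 8}.
Read 'y': 0→∅, 1→∅, 2→{3, 4, 8}, 3→{5}, 4→{0}, 5→{1, 5, 6}, 6→{4, 8}, 7→{8}, 8→{6, 7}; now {0, 1, 3, 4, 5, 6, 7, 8}.
State 1 is in {0, 1, 3, 4, 5, 6, 7, 8}.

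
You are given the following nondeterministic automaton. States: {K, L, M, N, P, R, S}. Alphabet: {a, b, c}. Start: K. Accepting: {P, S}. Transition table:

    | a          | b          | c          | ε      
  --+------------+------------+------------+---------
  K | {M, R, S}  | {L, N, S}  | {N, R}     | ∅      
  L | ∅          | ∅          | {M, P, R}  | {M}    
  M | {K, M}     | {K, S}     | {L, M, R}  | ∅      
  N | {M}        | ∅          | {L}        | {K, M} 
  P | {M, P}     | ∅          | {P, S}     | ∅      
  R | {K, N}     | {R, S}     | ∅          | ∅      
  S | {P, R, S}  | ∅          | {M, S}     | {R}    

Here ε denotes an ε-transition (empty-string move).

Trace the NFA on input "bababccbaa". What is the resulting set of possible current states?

Start in {K}.
Read 'b': K→{L, N, S}; union {L, N, S}; ε-closure = {K, L, M, N, R, S}.
Read 'a': K→{M, R, S}, L→∅, M→{K, M}, N→{M}, R→{K, N}, S→{P, R, S}; now {K, M, N, P, R, S}.
Read 'b': K→{L, N, S}, M→{K, S}, N→∅, P→∅, R→{R, S}, S→∅; union {K, L, N, R, S}; ε-closure = {K, L, M, N, R, S}.
Read 'a': K→{M, R, S}, L→∅, M→{K, M}, N→{M}, R→{K, N}, S→{P, R, S}; now {K, M, N, P, R, S}.
Read 'b': K→{L, N, S}, M→{K, S}, N→∅, P→∅, R→{R, S}, S→∅; union {K, L, N, R, S}; ε-closure = {K, L, M, N, R, S}.
Read 'c': K→{N, R}, L→{M, P, R}, M→{L, M, R}, N→{L}, R→∅, S→{M, S}; union {L, M, N, P, R, S}; ε-closure = {K, L, M, N, P, R, S}.
Read 'c': K→{N, R}, L→{M, P, R}, M→{L, M, R}, N→{L}, P→{P, S}, R→∅, S→{M, S}; union {L, M, N, P, R, S}; ε-closure = {K, L, M, N, P, R, S}.
Read 'b': K→{L, N, S}, L→∅, M→{K, S}, N→∅, P→∅, R→{R, S}, S→∅; union {K, L, N, R, S}; ε-closure = {K, L, M, N, R, S}.
Read 'a': K→{M, R, S}, L→∅, M→{K, M}, N→{M}, R→{K, N}, S→{P, R, S}; now {K, M, N, P, R, S}.
Read 'a': K→{M, R, S}, M→{K, M}, N→{M}, P→{M, P}, R→{K, N}, S→{P, R, S}; now {K, M, N, P, R, S}.

{K, M, N, P, R, S}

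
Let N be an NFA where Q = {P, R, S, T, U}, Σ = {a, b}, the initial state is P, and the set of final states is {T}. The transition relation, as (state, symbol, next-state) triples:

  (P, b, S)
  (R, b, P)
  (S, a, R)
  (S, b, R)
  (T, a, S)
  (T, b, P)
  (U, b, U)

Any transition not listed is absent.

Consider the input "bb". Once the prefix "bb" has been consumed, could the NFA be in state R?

Start in {P}.
Read 'b': P→{S}; now {S}.
Read 'b': S→{R}; now {R}.
State R is in {R}.

Yes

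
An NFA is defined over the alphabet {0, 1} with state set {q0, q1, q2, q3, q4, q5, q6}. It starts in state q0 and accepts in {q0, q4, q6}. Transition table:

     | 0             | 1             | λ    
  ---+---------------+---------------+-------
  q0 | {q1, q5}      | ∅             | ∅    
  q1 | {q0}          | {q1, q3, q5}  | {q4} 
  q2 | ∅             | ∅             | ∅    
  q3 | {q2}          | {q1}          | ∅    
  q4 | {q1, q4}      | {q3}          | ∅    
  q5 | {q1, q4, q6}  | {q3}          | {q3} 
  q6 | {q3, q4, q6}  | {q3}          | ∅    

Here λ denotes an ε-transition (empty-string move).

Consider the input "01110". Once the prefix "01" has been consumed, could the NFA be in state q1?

Start in {q0}.
Read '0': q0→{q1, q5}; union {q1, q5}; ε-closure = {q1, q3, q4, q5}.
Read '1': q1→{q1, q3, q5}, q3→{q1}, q4→{q3}, q5→{q3}; union {q1, q3, q5}; ε-closure = {q1, q3, q4, q5}.
State q1 is in {q1, q3, q4, q5}.

Yes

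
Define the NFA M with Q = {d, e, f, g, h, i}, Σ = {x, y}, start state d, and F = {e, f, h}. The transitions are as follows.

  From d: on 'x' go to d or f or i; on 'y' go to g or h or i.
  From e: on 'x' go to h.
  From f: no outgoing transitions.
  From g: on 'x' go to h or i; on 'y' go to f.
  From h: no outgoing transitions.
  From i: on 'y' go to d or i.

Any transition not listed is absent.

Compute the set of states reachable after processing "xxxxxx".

Start in {d}.
Read 'x': d→{d, f, i}; now {d, f, i}.
Read 'x': d→{d, f, i}, f→∅, i→∅; now {d, f, i}.
Read 'x': d→{d, f, i}, f→∅, i→∅; now {d, f, i}.
Read 'x': d→{d, f, i}, f→∅, i→∅; now {d, f, i}.
Read 'x': d→{d, f, i}, f→∅, i→∅; now {d, f, i}.
Read 'x': d→{d, f, i}, f→∅, i→∅; now {d, f, i}.

{d, f, i}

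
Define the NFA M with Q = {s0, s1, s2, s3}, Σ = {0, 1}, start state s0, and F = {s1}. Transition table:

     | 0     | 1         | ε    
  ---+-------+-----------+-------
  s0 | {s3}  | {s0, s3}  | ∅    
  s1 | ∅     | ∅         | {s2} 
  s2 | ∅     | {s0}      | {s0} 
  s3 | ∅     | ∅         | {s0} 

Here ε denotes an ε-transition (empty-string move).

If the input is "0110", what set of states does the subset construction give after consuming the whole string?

{s0, s3}

Start in {s0}.
Read '0': {s0} → {s0, s3}.
Read '1': {s0, s3} → {s0, s3}.
Read '1': {s0, s3} → {s0, s3}.
Read '0': {s0, s3} → {s0, s3}.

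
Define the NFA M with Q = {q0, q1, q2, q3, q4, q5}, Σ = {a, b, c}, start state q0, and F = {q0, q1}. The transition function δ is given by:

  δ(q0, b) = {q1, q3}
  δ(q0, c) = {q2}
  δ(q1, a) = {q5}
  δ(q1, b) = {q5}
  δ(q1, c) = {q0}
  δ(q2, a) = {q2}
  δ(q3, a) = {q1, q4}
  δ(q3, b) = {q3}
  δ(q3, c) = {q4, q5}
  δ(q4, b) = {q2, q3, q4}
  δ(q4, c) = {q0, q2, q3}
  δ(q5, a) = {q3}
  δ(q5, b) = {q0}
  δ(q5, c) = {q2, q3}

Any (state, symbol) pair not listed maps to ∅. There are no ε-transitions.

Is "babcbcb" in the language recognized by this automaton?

Start in {q0}.
Read 'b': {q0} → {q1, q3}.
Read 'a': {q1, q3} → {q1, q4, q5}.
Read 'b': {q1, q4, q5} → {q0, q2, q3, q4, q5}.
Read 'c': {q0, q2, q3, q4, q5} → {q0, q2, q3, q4, q5}.
Read 'b': {q0, q2, q3, q4, q5} → {q0, q1, q2, q3, q4}.
Read 'c': {q0, q1, q2, q3, q4} → {q0, q2, q3, q4, q5}.
Read 'b': {q0, q2, q3, q4, q5} → {q0, q1, q2, q3, q4}.
The final set {q0, q1, q2, q3, q4} contains the accepting states q0, q1.

Yes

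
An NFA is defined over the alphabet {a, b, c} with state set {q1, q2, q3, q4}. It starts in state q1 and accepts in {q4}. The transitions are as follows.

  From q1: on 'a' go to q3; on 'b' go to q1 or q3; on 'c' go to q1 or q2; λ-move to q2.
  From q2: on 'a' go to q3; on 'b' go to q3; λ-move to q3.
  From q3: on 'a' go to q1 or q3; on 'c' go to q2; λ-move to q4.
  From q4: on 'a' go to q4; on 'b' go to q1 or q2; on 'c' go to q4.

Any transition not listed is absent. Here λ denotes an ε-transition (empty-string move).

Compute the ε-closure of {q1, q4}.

Begin with {q1, q4}.
ε-move q1 → q2; add q2.
ε-move q2 → q3; add q3.

{q1, q2, q3, q4}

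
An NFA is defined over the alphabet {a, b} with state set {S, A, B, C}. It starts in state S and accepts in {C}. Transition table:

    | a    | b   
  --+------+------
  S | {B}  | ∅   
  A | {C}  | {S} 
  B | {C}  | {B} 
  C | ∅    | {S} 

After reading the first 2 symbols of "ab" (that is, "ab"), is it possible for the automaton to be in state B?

Start in {S}.
Read 'a': S→{B}; now {B}.
Read 'b': B→{B}; now {B}.
State B is in {B}.

Yes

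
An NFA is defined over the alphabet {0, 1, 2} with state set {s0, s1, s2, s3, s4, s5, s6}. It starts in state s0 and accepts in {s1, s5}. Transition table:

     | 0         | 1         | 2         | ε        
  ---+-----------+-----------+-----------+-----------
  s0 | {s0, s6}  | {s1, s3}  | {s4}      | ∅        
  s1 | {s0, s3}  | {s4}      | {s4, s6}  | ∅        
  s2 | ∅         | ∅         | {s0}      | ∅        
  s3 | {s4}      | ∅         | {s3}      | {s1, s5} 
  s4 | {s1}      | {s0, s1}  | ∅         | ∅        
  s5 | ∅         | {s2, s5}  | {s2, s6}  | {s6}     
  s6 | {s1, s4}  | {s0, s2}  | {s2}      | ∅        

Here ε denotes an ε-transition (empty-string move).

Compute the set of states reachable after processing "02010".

Start in {s0}.
Read '0': {s0} → {s0, s6}.
Read '2': {s0, s6} → {s2, s4}.
Read '0': {s2, s4} → {s1}.
Read '1': {s1} → {s4}.
Read '0': {s4} → {s1}.

{s1}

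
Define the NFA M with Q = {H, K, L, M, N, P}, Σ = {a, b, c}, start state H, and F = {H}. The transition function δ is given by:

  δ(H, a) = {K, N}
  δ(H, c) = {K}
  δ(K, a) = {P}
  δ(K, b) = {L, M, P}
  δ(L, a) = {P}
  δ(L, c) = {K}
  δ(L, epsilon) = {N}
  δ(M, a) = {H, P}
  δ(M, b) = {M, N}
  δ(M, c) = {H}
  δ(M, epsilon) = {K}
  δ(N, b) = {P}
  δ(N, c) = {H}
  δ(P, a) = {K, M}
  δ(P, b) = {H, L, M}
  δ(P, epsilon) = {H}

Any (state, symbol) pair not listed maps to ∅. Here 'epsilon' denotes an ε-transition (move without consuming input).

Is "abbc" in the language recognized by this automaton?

Start in {H}.
Read 'a': H→{K, N}; now {K, N}.
Read 'b': K→{L, M, P}, N→{P}; union {L, M, P}; ε-closure = {H, K, L, M, N, P}.
Read 'b': H→∅, K→{L, M, P}, L→∅, M→{M, N}, N→{P}, P→{H, L, M}; union {H, L, M, N, P}; ε-closure = {H, K, L, M, N, P}.
Read 'c': H→{K}, K→∅, L→{K}, M→{H}, N→{H}, P→∅; now {H, K}.
The final set {H, K} contains the accepting state H.

Yes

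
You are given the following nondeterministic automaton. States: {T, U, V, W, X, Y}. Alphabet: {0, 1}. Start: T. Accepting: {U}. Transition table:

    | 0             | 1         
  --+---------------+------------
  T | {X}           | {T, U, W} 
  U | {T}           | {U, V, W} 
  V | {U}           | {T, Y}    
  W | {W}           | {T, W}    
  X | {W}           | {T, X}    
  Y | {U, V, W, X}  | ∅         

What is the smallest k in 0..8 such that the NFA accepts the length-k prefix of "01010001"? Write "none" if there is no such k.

none

Start in {T}.
Read '0': T→{X}; now {X}.
Read '1': X→{T, X}; now {T, X}.
Read '0': T→{X}, X→{W}; now {W, X}.
Read '1': W→{T, W}, X→{T, X}; now {T, W, X}.
Read '0': T→{X}, W→{W}, X→{W}; now {W, X}.
Read '0': W→{W}, X→{W}; now {W}.
Read '0': W→{W}; now {W}.
Read '1': W→{T, W}; now {T, W}.
No reachable set along the way intersects F.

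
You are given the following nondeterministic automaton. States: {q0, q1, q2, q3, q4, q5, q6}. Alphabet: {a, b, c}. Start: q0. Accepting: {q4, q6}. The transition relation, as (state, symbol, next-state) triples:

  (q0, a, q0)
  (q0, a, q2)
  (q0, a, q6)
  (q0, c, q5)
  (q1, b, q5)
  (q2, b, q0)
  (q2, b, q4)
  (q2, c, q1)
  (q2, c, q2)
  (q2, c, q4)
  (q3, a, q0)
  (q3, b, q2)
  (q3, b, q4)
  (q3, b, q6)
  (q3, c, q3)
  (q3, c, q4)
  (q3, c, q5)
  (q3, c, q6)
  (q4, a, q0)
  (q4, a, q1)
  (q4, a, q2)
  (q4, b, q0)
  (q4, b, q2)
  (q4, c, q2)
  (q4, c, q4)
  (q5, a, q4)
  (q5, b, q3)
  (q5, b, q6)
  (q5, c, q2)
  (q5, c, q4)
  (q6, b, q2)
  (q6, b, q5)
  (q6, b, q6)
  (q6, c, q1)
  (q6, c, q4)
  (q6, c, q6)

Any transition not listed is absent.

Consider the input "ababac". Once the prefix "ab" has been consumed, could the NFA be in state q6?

Yes

Start in {q0}.
Read 'a': {q0} → {q0, q2, q6}.
Read 'b': {q0, q2, q6} → {q0, q2, q4, q5, q6}.
State q6 is in {q0, q2, q4, q5, q6}.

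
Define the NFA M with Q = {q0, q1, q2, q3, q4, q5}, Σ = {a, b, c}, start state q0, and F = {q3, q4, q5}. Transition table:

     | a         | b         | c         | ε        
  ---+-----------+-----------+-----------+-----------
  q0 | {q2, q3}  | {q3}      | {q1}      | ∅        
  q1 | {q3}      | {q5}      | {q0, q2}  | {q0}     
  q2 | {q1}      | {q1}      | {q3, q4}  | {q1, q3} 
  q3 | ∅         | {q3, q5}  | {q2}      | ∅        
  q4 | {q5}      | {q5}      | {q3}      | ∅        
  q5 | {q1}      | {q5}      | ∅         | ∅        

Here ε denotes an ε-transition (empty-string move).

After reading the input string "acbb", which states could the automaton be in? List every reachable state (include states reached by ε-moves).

{q3, q5}

Start in {q0}.
Read 'a': {q0} → {q0, q1, q2, q3}.
Read 'c': {q0, q1, q2, q3} → {q0, q1, q2, q3, q4}.
Read 'b': {q0, q1, q2, q3, q4} → {q0, q1, q3, q5}.
Read 'b': {q0, q1, q3, q5} → {q3, q5}.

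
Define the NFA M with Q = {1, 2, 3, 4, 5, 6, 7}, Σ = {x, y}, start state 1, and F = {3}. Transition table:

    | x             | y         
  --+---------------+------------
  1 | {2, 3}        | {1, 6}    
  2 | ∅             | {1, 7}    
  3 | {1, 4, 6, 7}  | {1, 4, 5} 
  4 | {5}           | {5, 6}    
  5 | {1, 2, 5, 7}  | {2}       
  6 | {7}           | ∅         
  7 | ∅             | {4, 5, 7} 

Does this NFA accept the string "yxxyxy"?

Start in {1}.
Read 'y': 1→{1, 6}; now {1, 6}.
Read 'x': 1→{2, 3}, 6→{7}; now {2, 3, 7}.
Read 'x': 2→∅, 3→{1, 4, 6, 7}, 7→∅; now {1, 4, 6, 7}.
Read 'y': 1→{1, 6}, 4→{5, 6}, 6→∅, 7→{4, 5, 7}; now {1, 4, 5, 6, 7}.
Read 'x': 1→{2, 3}, 4→{5}, 5→{1, 2, 5, 7}, 6→{7}, 7→∅; now {1, 2, 3, 5, 7}.
Read 'y': 1→{1, 6}, 2→{1, 7}, 3→{1, 4, 5}, 5→{2}, 7→{4, 5, 7}; now {1, 2, 4, 5, 6, 7}.
The final set {1, 2, 4, 5, 6, 7} contains no accepting state.

No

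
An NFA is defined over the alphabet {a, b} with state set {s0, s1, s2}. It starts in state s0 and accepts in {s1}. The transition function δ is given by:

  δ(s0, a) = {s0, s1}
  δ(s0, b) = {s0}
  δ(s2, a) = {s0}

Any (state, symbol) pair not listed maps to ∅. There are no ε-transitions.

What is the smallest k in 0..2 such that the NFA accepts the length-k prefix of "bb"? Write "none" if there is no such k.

none

Start in {s0}.
Read 'b': s0→{s0}; now {s0}.
Read 'b': s0→{s0}; now {s0}.
No reachable set along the way intersects F.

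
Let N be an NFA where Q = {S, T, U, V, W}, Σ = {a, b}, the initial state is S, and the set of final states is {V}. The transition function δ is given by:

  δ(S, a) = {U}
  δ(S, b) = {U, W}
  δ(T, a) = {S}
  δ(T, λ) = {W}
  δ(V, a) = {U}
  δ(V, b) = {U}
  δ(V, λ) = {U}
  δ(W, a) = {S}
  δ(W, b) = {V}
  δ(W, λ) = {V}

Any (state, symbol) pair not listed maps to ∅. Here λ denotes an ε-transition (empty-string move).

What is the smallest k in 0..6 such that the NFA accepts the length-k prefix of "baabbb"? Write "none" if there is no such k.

Start in {S}.
Read 'b': S→{U, W}; union {U, W}; ε-closure = {U, V, W}.
None of the earlier sets intersect F, but {U, V, W} does.

1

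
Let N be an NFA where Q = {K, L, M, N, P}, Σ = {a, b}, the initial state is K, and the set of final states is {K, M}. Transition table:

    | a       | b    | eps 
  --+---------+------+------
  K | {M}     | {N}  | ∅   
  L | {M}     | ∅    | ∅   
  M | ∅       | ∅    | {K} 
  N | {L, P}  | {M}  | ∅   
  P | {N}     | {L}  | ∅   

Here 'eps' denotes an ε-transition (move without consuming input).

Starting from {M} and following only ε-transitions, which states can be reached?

{K, M}

Begin with {M}.
ε-move M → K; add K.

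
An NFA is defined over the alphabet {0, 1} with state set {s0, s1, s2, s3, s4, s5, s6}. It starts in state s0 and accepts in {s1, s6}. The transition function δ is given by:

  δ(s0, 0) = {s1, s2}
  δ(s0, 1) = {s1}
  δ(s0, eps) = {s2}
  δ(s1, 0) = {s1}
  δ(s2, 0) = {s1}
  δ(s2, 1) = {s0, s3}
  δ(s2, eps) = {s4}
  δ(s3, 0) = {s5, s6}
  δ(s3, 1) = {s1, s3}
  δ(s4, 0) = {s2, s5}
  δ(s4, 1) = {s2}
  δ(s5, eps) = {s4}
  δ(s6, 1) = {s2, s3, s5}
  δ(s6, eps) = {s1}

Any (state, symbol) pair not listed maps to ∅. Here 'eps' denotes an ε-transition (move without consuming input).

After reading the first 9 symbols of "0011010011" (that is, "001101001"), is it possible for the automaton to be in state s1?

No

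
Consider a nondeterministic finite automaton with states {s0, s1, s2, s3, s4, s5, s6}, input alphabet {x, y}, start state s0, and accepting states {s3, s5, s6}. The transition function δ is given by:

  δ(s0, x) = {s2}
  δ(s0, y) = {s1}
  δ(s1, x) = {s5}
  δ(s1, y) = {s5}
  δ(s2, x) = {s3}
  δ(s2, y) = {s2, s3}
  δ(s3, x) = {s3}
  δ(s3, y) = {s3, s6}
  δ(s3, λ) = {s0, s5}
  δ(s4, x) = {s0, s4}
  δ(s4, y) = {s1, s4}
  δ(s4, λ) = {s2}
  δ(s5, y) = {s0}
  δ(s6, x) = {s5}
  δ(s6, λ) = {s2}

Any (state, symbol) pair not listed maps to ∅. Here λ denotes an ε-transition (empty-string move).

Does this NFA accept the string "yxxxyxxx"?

No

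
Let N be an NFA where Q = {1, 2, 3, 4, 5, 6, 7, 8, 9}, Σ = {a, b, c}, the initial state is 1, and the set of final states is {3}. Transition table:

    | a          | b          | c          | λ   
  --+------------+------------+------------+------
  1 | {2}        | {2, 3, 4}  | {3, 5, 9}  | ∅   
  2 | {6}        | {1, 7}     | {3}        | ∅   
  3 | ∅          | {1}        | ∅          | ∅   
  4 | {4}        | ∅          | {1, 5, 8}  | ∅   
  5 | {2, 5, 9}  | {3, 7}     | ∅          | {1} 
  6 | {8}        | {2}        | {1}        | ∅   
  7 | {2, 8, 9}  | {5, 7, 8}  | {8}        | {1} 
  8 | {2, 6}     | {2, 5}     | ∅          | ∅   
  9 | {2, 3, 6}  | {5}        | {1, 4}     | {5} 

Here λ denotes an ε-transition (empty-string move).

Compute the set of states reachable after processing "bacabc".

{1, 3, 5, 8, 9}

Start in {1}.
Read 'b': 1→{2, 3, 4}; now {2, 3, 4}.
Read 'a': 2→{6}, 3→∅, 4→{4}; now {4, 6}.
Read 'c': 4→{1, 5, 8}, 6→{1}; now {1, 5, 8}.
Read 'a': 1→{2}, 5→{2, 5, 9}, 8→{2, 6}; union {2, 5, 6, 9}; ε-closure = {1, 2, 5, 6, 9}.
Read 'b': 1→{2, 3, 4}, 2→{1, 7}, 5→{3, 7}, 6→{2}, 9→{5}; now {1, 2, 3, 4, 5, 7}.
Read 'c': 1→{3, 5, 9}, 2→{3}, 3→∅, 4→{1, 5, 8}, 5→∅, 7→{8}; now {1, 3, 5, 8, 9}.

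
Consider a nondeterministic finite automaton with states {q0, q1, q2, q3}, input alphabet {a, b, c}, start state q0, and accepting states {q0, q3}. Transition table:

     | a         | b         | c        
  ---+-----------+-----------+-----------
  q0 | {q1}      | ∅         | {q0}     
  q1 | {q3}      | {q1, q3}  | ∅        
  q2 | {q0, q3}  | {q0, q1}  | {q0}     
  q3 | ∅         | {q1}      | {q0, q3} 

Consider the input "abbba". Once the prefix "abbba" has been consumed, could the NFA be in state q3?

Yes

Start in {q0}.
Read 'a': q0→{q1}; now {q1}.
Read 'b': q1→{q1, q3}; now {q1, q3}.
Read 'b': q1→{q1, q3}, q3→{q1}; now {q1, q3}.
Read 'b': q1→{q1, q3}, q3→{q1}; now {q1, q3}.
Read 'a': q1→{q3}, q3→∅; now {q3}.
State q3 is in {q3}.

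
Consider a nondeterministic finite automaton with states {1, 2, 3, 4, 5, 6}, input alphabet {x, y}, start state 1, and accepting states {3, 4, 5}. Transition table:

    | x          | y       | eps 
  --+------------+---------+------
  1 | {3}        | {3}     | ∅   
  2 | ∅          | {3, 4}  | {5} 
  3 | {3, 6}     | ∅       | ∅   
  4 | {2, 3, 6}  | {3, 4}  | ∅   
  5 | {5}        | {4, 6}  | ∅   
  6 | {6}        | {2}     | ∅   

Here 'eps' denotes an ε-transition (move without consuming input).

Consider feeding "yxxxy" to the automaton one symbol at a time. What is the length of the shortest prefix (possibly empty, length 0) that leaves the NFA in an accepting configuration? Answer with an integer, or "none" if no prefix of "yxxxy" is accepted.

Start in {1}.
Read 'y': 1→{3}; now {3}.
None of the earlier sets intersect F, but {3} does.

1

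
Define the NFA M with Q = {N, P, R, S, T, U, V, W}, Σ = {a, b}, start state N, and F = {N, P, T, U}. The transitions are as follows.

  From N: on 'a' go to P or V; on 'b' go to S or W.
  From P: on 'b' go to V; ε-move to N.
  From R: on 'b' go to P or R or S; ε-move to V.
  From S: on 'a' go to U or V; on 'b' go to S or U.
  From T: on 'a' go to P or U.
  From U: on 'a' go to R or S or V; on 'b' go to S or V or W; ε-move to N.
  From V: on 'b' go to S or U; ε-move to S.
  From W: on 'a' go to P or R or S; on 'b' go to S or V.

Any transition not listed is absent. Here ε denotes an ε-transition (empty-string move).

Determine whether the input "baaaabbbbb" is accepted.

Start in {N}.
Read 'b': N→{S, W}; now {S, W}.
Read 'a': S→{U, V}, W→{P, R, S}; union {P, R, S, U, V}; ε-closure = {N, P, R, S, U, V}.
Read 'a': N→{P, V}, P→∅, R→∅, S→{U, V}, U→{R, S, V}, V→∅; union {P, R, S, U, V}; ε-closure = {N, P, R, S, U, V}.
Read 'a': N→{P, V}, P→∅, R→∅, S→{U, V}, U→{R, S, V}, V→∅; union {P, R, S, U, V}; ε-closure = {N, P, R, S, U, V}.
Read 'a': N→{P, V}, P→∅, R→∅, S→{U, V}, U→{R, S, V}, V→∅; union {P, R, S, U, V}; ε-closure = {N, P, R, S, U, V}.
Read 'b': N→{S, W}, P→{V}, R→{P, R, S}, S→{S, U}, U→{S, V, W}, V→{S, U}; union {P, R, S, U, V, W}; ε-closure = {N, P, R, S, U, V, W}.
Read 'b': N→{S, W}, P→{V}, R→{P, R, S}, S→{S, U}, U→{S, V, W}, V→{S, U}, W→{S, V}; union {P, R, S, U, V, W}; ε-closure = {N, P, R, S, U, V, W}.
Read 'b': N→{S, W}, P→{V}, R→{P, R, S}, S→{S, U}, U→{S, V, W}, V→{S, U}, W→{S, V}; union {P, R, S, U, V, W}; ε-closure = {N, P, R, S, U, V, W}.
Read 'b': N→{S, W}, P→{V}, R→{P, R, S}, S→{S, U}, U→{S, V, W}, V→{S, U}, W→{S, V}; union {P, R, S, U, V, W}; ε-closure = {N, P, R, S, U, V, W}.
Read 'b': N→{S, W}, P→{V}, R→{P, R, S}, S→{S, U}, U→{S, V, W}, V→{S, U}, W→{S, V}; union {P, R, S, U, V, W}; ε-closure = {N, P, R, S, U, V, W}.
The final set {N, P, R, S, U, V, W} contains the accepting states N, P, U.

Yes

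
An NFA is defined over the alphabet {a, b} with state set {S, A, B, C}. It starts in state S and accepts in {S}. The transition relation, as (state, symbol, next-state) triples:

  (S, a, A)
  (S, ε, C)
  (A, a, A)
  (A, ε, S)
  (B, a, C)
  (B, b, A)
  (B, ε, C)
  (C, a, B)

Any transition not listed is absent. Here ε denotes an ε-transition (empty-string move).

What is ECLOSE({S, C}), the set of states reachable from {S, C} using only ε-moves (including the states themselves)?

Begin with {S, C}.
No ε-moves leave this set, so the closure equals the set itself.

{S, C}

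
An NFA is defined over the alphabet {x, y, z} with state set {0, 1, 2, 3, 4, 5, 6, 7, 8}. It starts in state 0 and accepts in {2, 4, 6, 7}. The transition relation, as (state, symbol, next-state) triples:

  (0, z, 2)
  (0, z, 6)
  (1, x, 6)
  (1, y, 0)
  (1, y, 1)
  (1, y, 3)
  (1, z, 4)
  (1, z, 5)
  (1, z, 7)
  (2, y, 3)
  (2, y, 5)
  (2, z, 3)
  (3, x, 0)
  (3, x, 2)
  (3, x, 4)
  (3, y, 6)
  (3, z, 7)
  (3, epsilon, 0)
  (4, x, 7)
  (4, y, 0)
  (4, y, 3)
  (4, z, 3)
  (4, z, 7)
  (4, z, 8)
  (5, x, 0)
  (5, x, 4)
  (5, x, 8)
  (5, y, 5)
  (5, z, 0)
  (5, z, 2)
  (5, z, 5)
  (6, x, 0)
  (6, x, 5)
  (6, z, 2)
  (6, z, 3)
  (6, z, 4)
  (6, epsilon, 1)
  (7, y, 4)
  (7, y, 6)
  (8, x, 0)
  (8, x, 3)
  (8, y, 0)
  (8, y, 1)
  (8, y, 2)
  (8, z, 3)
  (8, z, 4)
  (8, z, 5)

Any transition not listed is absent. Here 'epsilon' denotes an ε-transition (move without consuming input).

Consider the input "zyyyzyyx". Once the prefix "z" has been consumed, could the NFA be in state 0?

Start in {0}.
Read 'z': {0} → {1, 2, 6}.
State 0 is not in {1, 2, 6}.

No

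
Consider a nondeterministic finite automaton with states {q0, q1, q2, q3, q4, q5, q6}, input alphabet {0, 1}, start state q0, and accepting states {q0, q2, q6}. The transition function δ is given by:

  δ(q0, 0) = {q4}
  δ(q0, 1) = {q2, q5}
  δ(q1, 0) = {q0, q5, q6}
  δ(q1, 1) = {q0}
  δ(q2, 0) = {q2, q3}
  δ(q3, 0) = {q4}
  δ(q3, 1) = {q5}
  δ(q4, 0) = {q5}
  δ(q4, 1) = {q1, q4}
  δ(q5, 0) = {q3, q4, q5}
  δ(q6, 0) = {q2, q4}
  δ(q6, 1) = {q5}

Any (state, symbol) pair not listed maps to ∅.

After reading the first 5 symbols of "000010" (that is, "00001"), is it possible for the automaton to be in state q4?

Start in {q0}.
Read '0': {q0} → {q4}.
Read '0': {q4} → {q5}.
Read '0': {q5} → {q3, q4, q5}.
Read '0': {q3, q4, q5} → {q3, q4, q5}.
Read '1': {q3, q4, q5} → {q1, q4, q5}.
State q4 is in {q1, q4, q5}.

Yes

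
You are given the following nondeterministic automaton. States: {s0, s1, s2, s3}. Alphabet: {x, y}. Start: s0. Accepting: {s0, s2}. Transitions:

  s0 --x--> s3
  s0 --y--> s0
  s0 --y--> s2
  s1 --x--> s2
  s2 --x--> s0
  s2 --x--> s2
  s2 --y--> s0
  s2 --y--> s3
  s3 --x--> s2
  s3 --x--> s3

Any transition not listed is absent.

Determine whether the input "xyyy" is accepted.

Start in {s0}.
Read 'x': {s0} → {s3}.
Read 'y': {s3} → ∅.
The set is empty and remains empty for the remaining 2 symbols.
The final set ∅ contains no accepting state.

No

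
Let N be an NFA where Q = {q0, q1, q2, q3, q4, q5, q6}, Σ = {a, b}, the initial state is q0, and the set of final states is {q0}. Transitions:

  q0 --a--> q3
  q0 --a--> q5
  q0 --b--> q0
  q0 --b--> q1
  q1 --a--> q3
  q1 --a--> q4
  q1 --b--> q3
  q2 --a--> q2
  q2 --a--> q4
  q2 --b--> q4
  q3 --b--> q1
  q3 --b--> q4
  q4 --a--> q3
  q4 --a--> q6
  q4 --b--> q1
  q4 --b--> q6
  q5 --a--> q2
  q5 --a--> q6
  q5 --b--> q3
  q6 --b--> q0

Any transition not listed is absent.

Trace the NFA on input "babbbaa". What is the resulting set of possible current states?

{q2, q3, q6}

Start in {q0}.
Read 'b': q0→{q0, q1}; now {q0, q1}.
Read 'a': q0→{q3, q5}, q1→{q3, q4}; now {q3, q4, q5}.
Read 'b': q3→{q1, q4}, q4→{q1, q6}, q5→{q3}; now {q1, q3, q4, q6}.
Read 'b': q1→{q3}, q3→{q1, q4}, q4→{q1, q6}, q6→{q0}; now {q0, q1, q3, q4, q6}.
Read 'b': q0→{q0, q1}, q1→{q3}, q3→{q1, q4}, q4→{q1, q6}, q6→{q0}; now {q0, q1, q3, q4, q6}.
Read 'a': q0→{q3, q5}, q1→{q3, q4}, q3→∅, q4→{q3, q6}, q6→∅; now {q3, q4, q5, q6}.
Read 'a': q3→∅, q4→{q3, q6}, q5→{q2, q6}, q6→∅; now {q2, q3, q6}.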